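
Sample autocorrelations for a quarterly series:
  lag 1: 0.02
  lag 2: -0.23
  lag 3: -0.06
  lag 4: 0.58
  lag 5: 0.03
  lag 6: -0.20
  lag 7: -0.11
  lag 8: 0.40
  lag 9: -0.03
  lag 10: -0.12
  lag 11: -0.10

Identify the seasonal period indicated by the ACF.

4

The largest autocorrelation is r_4 = 0.58, with a weaker echo at lag 8 (0.40); the remaining lags stay at or below 0.03.
The dominant spike at lag 4 indicates a seasonal period of 4.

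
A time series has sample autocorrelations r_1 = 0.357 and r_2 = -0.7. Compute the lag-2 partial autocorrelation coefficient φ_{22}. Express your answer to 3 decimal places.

φ_{22} = (r_2 − r_1²) / (1 − r_1²)
r_1² = (0.357)² = 0.127449
Numerator = -0.7 − 0.1274 = -0.8274; denominator = 1 − 0.1274 = 0.8726
φ_{22} = -0.8274 / 0.8726 = -0.948

-0.948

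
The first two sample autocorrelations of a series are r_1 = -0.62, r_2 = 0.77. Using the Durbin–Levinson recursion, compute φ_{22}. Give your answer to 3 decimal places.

φ_{22} = (r_2 − r_1²) / (1 − r_1²)
r_1² = (-0.62)² = 0.3844
Numerator = 0.77 − 0.3844 = 0.3856; denominator = 1 − 0.3844 = 0.6156
φ_{22} = 0.3856 / 0.6156 = 0.626

0.626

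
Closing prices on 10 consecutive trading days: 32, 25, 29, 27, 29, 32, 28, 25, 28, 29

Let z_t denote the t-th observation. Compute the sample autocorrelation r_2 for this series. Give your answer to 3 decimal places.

-0.231

Mean z̄ = (32 + 25 + 29 + 27 + 29 + 32 + 28 + 25 + 28 + 29)/10 = 28.4000
Numerator Σ_{t=1}^{8}(z_t−z̄)(z_{t+2}−z̄) = -12.1200
Denominator Σ(z_t−z̄)² = 52.4000
r_2 = -12.1200 / 52.4000 = -0.231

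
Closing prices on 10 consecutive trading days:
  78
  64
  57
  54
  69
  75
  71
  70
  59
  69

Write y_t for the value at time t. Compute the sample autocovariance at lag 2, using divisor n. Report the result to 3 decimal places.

Mean ȳ = (78 + 64 + 57 + 54 + 69 + 75 + 71 + 70 + 59 + 69)/10 = 66.6000
Σ_{t=1}^{8}(y_t−ȳ)(y_{t+2}−ȳ) = -191.7200
γ_2 = -191.7200 / 10 = -19.172

-19.172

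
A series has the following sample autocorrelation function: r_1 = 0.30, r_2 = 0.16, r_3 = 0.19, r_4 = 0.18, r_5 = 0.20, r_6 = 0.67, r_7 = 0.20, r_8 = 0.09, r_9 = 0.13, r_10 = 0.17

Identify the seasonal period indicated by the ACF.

6

The largest autocorrelation is r_6 = 0.67; the remaining lags stay at or below 0.30. The elevated value at lag 1 (0.30), dropping to 0.16 at lag 2, reflects decaying short-term dependence rather than seasonality.
The dominant spike at lag 6 indicates a seasonal period of 6.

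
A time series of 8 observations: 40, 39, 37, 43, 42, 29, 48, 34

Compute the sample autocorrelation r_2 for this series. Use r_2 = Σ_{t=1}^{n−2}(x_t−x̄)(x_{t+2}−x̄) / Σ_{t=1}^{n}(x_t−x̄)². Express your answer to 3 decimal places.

0.123

Mean x̄ = (40 + 39 + 37 + 43 + 42 + 29 + 48 + 34)/8 = 39.0000
Deviations from mean: 1.0000, 0.0000, -2.0000, 4.0000, 3.0000, -10.0000, 9.0000, -5.0000
Numerator Σ_{t=1}^{6}(x_t−x̄)(x_{t+2}−x̄) = 29.0000
Denominator Σ(x_t−x̄)² = 236.0000
r_2 = 29.0000 / 236.0000 = 0.123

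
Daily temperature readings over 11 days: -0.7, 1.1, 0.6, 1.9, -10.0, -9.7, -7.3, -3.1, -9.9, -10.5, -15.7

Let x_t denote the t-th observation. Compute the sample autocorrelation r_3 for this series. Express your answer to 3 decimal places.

Mean x̄ = (-0.7 + 1.1 + 0.6 + 1.9 − 10.0 − 9.7 − 7.3 − 3.1 − 9.9 − 10.5 − 15.7)/11 = -5.7545
Numerator Σ_{t=1}^{8}(x_t−x̄)(x_{t+3}−x̄) = -41.2926
Denominator Σ(x_t−x̄)² = 353.1473
r_3 = -41.2926 / 353.1473 = -0.117

-0.117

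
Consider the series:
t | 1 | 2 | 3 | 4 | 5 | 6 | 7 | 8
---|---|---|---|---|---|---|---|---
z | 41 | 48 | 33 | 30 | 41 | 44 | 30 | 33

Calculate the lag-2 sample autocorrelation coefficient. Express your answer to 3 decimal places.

-0.650

Mean z̄ = (41 + 48 + 33 + 30 + 41 + 44 + 30 + 33)/8 = 37.5000
Deviations from mean: 3.5000, 10.5000, -4.5000, -7.5000, 3.5000, 6.5000, -7.5000, -4.5000
Numerator Σ_{t=1}^{6}(z_t−z̄)(z_{t+2}−z̄) = -214.5000
Denominator Σ(z_t−z̄)² = 330.0000
r_2 = -214.5000 / 330.0000 = -0.650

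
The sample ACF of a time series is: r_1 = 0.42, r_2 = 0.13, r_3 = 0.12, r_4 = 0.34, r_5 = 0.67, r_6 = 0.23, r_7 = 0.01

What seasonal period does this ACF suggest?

The largest autocorrelation is r_5 = 0.67; the remaining lags stay at or below 0.42. The elevated value at lag 1 (0.42), dropping to 0.13 at lag 2, reflects decaying short-term dependence rather than seasonality.
The dominant spike at lag 5 indicates a seasonal period of 5.

5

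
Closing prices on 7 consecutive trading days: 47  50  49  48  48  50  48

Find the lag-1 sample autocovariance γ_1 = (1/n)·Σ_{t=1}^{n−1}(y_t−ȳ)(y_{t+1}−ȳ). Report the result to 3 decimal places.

Mean ȳ = (47 + 50 + 49 + 48 + 48 + 50 + 48)/7 = 48.5714
Deviations: -1.5714, 1.4286, 0.4286, -0.5714, -0.5714, 1.4286, -0.5714
Σ_{t=1}^{6}(y_t−ȳ)(y_{t+1}−ȳ) = -3.1837
γ_1 = -3.1837 / 7 = -0.455

-0.455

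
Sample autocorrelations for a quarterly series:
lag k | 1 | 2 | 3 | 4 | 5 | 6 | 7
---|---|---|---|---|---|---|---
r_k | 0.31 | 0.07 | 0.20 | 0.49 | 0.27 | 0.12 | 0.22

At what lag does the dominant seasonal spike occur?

The largest autocorrelation is r_4 = 0.49; the remaining lags stay at or below 0.31. The elevated value at lag 1 (0.31), dropping to 0.07 at lag 2, reflects decaying short-term dependence rather than seasonality.
The dominant spike at lag 4 indicates a seasonal period of 4.

4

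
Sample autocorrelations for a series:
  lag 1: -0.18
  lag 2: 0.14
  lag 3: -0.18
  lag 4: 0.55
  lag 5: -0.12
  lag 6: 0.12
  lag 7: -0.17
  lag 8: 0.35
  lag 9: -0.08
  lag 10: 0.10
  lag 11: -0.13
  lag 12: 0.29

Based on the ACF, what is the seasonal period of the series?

4

The largest autocorrelation is r_4 = 0.55, with weaker echoes at lags 8 (0.35) and 12 (0.29); the remaining lags stay at or below 0.14.
The dominant spike at lag 4 indicates a seasonal period of 4.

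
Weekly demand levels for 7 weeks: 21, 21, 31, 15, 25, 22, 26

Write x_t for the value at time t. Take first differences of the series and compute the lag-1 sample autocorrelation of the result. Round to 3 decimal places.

First differences Δx: 0, 10, -16, 10, -3, 4
Mean of differences = 0.8333
Numerator Σ(Δx_t−Δx̄)(Δx_{t+1}−Δx̄) = -363.5278
Denominator Σ(Δx_t−Δx̄)² = 476.8333
r_1(Δx) = -363.5278 / 476.8333 = -0.762

-0.762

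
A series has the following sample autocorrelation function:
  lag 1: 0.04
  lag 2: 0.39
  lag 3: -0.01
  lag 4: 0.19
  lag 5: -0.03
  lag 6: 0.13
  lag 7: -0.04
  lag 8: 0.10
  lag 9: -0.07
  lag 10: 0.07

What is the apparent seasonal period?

The largest autocorrelation is r_2 = 0.39, with a weaker echo at lag 4 (0.19); the remaining lags stay at or below 0.13.
The dominant spike at lag 2 indicates a seasonal period of 2.

2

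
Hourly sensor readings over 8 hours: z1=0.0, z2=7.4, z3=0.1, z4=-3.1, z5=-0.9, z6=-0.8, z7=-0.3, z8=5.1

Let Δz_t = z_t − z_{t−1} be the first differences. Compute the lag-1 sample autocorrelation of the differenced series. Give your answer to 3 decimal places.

-0.199

First differences Δz: 7.4, -7.3, -3.2, 2.2, 0.1, 0.5, 5.4
Mean of differences = 0.7286
Numerator Σ(Δz_t−Δz̄)(Δz_{t+1}−Δz̄) = -29.6508
Denominator Σ(Δz_t−Δz̄)² = 148.8343
r_1(Δz) = -29.6508 / 148.8343 = -0.199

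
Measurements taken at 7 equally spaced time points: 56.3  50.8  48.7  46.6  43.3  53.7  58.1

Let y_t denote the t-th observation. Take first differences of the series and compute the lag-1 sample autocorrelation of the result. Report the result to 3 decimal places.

First differences Δy: -5.5, -2.1, -2.1, -3.3, 10.4, 4.4
Mean of differences = 0.3000
Numerator Σ(Δy_t−Δȳ)(Δy_{t+1}−Δȳ) = 33.3700
Denominator Σ(Δy_t−Δȳ)² = 176.9400
r_1(Δy) = 33.3700 / 176.9400 = 0.189

0.189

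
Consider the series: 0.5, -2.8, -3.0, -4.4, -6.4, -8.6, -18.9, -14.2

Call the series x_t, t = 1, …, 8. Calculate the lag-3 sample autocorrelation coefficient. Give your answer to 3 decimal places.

-0.065

Mean x̄ = (0.5 − 2.8 − 3.0 − 4.4 − 6.4 − 8.6 − 18.9 − 14.2)/8 = -7.2250
Σ(x_t−x̄)(x_{t+3}−x̄) = (21.8231) + (3.6506) + (-5.8094) + (-32.9819) + (-5.7544) = -19.0719
Denominator Σ(x_t−x̄)² = 292.6150
r_3 = -19.0719 / 292.6150 = -0.065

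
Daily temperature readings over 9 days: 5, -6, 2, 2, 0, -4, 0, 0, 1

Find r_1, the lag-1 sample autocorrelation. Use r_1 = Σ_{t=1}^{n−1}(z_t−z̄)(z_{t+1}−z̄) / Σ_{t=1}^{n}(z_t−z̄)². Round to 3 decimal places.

-0.442

Mean z̄ = (5 − 6 + 2 + 2 + 0 − 4 + 0 + 0 + 1)/9 = 0.0000
Numerator Σ_{t=1}^{8}(z_t−z̄)(z_{t+1}−z̄) = -38.0000
Denominator Σ(z_t−z̄)² = 86.0000
r_1 = -38.0000 / 86.0000 = -0.442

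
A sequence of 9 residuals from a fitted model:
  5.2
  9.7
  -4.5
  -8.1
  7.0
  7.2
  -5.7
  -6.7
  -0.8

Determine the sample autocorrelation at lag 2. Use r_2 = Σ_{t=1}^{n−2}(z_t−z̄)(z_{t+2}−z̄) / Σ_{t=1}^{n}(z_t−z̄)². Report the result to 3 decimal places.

Mean z̄ = (5.2 + 9.7 − 4.5 − 8.1 + 7.0 + 7.2 − 5.7 − 6.7 − 0.8)/9 = 0.3667
Σ(z_t−z̄)(z_{t+2}−z̄) = (-23.5222) + (-79.0222) + (-32.2822) + (-57.8556) + (-40.2422) + (-48.2889) + (7.0778) = -274.1356
Denominator Σ(z_t−z̄)² = 384.6400
r_2 = -274.1356 / 384.6400 = -0.713

-0.713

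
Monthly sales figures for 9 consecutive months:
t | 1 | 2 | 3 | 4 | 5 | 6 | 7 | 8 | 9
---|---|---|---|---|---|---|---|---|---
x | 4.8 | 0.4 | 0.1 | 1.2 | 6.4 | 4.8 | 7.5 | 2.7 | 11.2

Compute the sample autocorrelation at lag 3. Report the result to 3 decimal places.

Mean x̄ = (4.8 + 0.4 + 0.1 + 1.2 + 6.4 + 4.8 + 7.5 + 2.7 + 11.2)/9 = 4.3444
Numerator Σ_{t=1}^{6}(x_t−x̄)(x_{t+3}−x̄) = -21.6537
Denominator Σ(x_t−x̄)² = 107.7622
r_3 = -21.6537 / 107.7622 = -0.201

-0.201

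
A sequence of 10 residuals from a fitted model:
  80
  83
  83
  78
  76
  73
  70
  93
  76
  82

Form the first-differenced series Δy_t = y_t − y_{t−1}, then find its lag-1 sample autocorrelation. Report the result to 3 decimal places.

First differences Δy: 3, 0, -5, -2, -3, -3, 23, -17, 6
Mean of differences = 0.2222
Numerator Σ(Δy_t−Δȳ)(Δy_{t+1}−Δȳ) = -535.4938
Denominator Σ(Δy_t−Δȳ)² = 909.5556
r_1(Δy) = -535.4938 / 909.5556 = -0.589

-0.589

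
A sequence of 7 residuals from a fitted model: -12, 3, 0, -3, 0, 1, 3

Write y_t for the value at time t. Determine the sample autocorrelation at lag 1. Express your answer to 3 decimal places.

Mean ȳ = (-12 + 3 + 0 − 3 + 0 + 1 + 3)/7 = -1.1429
Deviations from mean: -10.8571, 4.1429, 1.1429, -1.8571, 1.1429, 2.1429, 4.1429
Σ(y_t−ȳ)(y_{t+1}−ȳ) = (-44.9796) + (4.7347) + (-2.1224) + (-2.1224) + (2.4490) + (8.8776) = -33.1633
Denominator Σ(y_t−ȳ)² = 162.8571
r_1 = -33.1633 / 162.8571 = -0.204

-0.204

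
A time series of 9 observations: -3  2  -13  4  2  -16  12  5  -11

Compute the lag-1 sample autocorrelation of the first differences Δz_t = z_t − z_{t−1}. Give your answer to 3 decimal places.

First differences Δz: 5, -15, 17, -2, -18, 28, -7, -16
Mean of differences = -1.0000
Numerator Σ(Δz_t−Δz̄)(Δz_{t+1}−Δz̄) = -914.0000
Denominator Σ(Δz_t−Δz̄)² = 1948.0000
r_1(Δz) = -914.0000 / 1948.0000 = -0.469

-0.469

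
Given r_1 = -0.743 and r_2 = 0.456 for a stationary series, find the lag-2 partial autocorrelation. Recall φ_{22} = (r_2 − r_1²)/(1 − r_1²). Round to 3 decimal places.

-0.214

φ_{22} = (r_2 − r_1²) / (1 − r_1²)
r_1² = (-0.743)² = 0.552049
Numerator = 0.456 − 0.5520 = -0.0960; denominator = 1 − 0.5520 = 0.4480
φ_{22} = -0.0960 / 0.4480 = -0.214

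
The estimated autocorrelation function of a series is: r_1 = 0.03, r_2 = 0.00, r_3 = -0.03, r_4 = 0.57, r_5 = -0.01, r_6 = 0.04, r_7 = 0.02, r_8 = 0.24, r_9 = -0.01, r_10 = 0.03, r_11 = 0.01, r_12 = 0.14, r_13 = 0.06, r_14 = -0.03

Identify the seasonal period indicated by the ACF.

4

The largest autocorrelation is r_4 = 0.57, with a weaker echo at lag 8 (0.24); the remaining lags stay at or below 0.14.
The dominant spike at lag 4 indicates a seasonal period of 4.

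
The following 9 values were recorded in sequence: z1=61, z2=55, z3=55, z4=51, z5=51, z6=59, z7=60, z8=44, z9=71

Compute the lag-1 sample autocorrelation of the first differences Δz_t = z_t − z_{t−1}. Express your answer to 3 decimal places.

First differences Δz: -6, 0, -4, 0, 8, 1, -16, 27
Mean of differences = 1.2500
Numerator Σ(Δz_t−Δz̄)(Δz_{t+1}−Δz̄) = -427.8125
Denominator Σ(Δz_t−Δz̄)² = 1089.5000
r_1(Δz) = -427.8125 / 1089.5000 = -0.393

-0.393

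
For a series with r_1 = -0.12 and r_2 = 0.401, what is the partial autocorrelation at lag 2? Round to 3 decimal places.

φ_{22} = (r_2 − r_1²) / (1 − r_1²)
r_1² = (-0.12)² = 0.0144
Numerator = 0.401 − 0.0144 = 0.3866; denominator = 1 − 0.0144 = 0.9856
φ_{22} = 0.3866 / 0.9856 = 0.392

0.392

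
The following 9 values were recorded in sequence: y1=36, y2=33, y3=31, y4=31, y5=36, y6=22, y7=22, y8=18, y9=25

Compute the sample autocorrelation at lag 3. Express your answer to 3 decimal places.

-0.100

Mean ȳ = (36 + 33 + 31 + 31 + 36 + 22 + 22 + 18 + 25)/9 = 28.2222
Σ(y_t−ȳ)(y_{t+3}−ȳ) = (21.6049) + (37.1605) + (-17.2840) + (-17.2840) + (-79.5062) + (20.0494) = -35.2593
Denominator Σ(y_t−ȳ)² = 351.5556
r_3 = -35.2593 / 351.5556 = -0.100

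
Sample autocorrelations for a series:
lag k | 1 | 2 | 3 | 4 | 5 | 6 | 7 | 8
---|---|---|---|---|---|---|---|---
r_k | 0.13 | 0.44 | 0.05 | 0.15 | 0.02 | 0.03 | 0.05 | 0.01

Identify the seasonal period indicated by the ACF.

The largest autocorrelation is r_2 = 0.44, with a weaker echo at lag 4 (0.15); the remaining lags stay at or below 0.13.
The dominant spike at lag 2 indicates a seasonal period of 2.

2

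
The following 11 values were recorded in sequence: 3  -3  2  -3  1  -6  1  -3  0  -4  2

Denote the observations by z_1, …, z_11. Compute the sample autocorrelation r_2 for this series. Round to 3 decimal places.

0.642

Mean z̄ = (3 − 3 + 2 − 3 + 1 − 6 + 1 − 3 + 0 − 4 + 2)/11 = -0.9091
Numerator Σ_{t=1}^{9}(z_t−z̄)(z_{t+2}−z̄) = 57.0744
Denominator Σ(z_t−z̄)² = 88.9091
r_2 = 57.0744 / 88.9091 = 0.642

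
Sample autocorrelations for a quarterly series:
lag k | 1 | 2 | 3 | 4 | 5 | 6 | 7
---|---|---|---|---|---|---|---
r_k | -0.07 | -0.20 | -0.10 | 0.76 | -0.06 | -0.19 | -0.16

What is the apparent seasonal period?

The largest autocorrelation is r_4 = 0.76; the remaining lags stay at or below -0.06.
The dominant spike at lag 4 indicates a seasonal period of 4.

4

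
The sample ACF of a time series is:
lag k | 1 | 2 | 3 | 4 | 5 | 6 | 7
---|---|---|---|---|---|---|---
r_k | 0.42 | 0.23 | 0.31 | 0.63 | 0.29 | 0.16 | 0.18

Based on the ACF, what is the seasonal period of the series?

The largest autocorrelation is r_4 = 0.63; the remaining lags stay at or below 0.42. The elevated value at lag 1 (0.42), dropping to 0.23 at lag 2, reflects decaying short-term dependence rather than seasonality.
The dominant spike at lag 4 indicates a seasonal period of 4.

4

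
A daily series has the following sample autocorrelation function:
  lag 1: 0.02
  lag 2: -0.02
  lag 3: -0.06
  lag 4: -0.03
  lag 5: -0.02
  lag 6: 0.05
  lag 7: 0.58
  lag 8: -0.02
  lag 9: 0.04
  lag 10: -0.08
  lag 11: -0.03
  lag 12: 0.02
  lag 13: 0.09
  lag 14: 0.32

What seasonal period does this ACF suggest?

The largest autocorrelation is r_7 = 0.58, with a weaker echo at lag 14 (0.32); the remaining lags stay at or below 0.09.
The dominant spike at lag 7 indicates a seasonal period of 7.

7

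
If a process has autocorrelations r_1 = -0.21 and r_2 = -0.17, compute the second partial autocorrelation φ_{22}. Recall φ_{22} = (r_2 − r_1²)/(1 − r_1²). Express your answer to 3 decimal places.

φ_{22} = (r_2 − r_1²) / (1 − r_1²)
r_1² = (-0.21)² = 0.0441
Numerator = -0.17 − 0.0441 = -0.2141; denominator = 1 − 0.0441 = 0.9559
φ_{22} = -0.2141 / 0.9559 = -0.224

-0.224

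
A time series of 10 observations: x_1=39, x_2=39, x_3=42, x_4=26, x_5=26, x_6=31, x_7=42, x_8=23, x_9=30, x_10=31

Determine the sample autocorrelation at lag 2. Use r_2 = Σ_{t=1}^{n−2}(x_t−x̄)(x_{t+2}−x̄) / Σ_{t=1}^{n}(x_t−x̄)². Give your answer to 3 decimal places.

Mean x̄ = (39 + 39 + 42 + 26 + 26 + 31 + 42 + 23 + 30 + 31)/10 = 32.9000
Numerator Σ_{t=1}^{8}(x_t−x̄)(x_{t+2}−x̄) = -87.8200
Denominator Σ(x_t−x̄)² = 448.9000
r_2 = -87.8200 / 448.9000 = -0.196

-0.196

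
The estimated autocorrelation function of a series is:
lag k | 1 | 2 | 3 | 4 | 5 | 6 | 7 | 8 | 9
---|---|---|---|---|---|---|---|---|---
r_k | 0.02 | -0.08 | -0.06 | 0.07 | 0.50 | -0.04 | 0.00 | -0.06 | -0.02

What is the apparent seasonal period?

The largest autocorrelation is r_5 = 0.50; the remaining lags stay at or below 0.07.
The dominant spike at lag 5 indicates a seasonal period of 5.

5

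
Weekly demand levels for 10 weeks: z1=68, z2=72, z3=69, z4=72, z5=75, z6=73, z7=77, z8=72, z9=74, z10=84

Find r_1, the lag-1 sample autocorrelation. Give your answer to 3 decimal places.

0.091

Mean z̄ = (68 + 72 + 69 + 72 + 75 + 73 + 77 + 72 + 74 + 84)/10 = 73.6000
Numerator Σ_{t=1}^{9}(z_t−z̄)(z_{t+1}−z̄) = 16.6400
Denominator Σ(z_t−z̄)² = 182.4000
r_1 = 16.6400 / 182.4000 = 0.091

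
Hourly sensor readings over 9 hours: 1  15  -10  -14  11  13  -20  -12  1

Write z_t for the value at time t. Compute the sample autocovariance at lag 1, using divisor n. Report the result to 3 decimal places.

-7.679

Mean z̄ = (1 + 15 − 10 − 14 + 11 + 13 − 20 − 12 + 1)/9 = -1.6667
Σ_{t=1}^{8}(z_t−z̄)(z_{t+1}−z̄) = -69.1111
γ_1 = -69.1111 / 9 = -7.679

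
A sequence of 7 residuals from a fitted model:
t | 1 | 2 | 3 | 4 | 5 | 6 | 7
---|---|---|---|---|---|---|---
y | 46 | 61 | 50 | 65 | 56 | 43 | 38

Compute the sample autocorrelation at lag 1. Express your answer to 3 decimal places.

Mean ȳ = (46 + 61 + 50 + 65 + 56 + 43 + 38)/7 = 51.2857
Deviations from mean: -5.2857, 9.7143, -1.2857, 13.7143, 4.7143, -8.2857, -13.2857
Numerator Σ_{t=1}^{6}(y_t−ȳ)(y_{t+1}−ȳ) = 54.2041
Denominator Σ(y_t−ȳ)² = 579.4286
r_1 = 54.2041 / 579.4286 = 0.094

0.094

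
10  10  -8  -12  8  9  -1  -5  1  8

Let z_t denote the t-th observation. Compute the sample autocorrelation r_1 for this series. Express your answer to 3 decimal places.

0.137

Mean z̄ = (10 + 10 − 8 − 12 + 8 + 9 − 1 − 5 + 1 + 8)/10 = 2.0000
Numerator Σ_{t=1}^{9}(z_t−z̄)(z_{t+1}−z̄) = 83.0000
Denominator Σ(z_t−z̄)² = 604.0000
r_1 = 83.0000 / 604.0000 = 0.137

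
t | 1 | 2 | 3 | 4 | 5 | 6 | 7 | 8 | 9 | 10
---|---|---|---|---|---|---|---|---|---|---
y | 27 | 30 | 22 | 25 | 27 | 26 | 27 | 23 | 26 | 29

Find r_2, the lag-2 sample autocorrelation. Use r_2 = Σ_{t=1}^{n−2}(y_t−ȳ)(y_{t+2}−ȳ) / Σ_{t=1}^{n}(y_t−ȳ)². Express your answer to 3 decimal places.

Mean ȳ = (27 + 30 + 22 + 25 + 27 + 26 + 27 + 23 + 26 + 29)/10 = 26.2000
Numerator Σ_{t=1}^{8}(y_t−ȳ)(y_{t+2}−ȳ) = -18.8800
Denominator Σ(y_t−ȳ)² = 53.6000
r_2 = -18.8800 / 53.6000 = -0.352

-0.352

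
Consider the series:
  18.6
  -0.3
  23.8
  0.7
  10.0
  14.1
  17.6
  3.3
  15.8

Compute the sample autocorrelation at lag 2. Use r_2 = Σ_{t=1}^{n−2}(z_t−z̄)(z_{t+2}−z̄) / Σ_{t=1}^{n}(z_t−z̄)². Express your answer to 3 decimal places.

Mean z̄ = (18.6 − 0.3 + 23.8 + 0.7 + 10.0 + 14.1 + 17.6 + 3.3 + 15.8)/9 = 11.5111
Σ(z_t−z̄)(z_{t+2}−z̄) = (87.1146) + (127.6912) + (-18.5699) + (-27.9888) + (-9.2010) + (-21.2577) + (26.1146) = 163.9031
Denominator Σ(z_t−z̄)² = 589.5289
r_2 = 163.9031 / 589.5289 = 0.278

0.278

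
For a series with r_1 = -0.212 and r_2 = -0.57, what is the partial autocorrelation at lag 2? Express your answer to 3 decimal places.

φ_{22} = (r_2 − r_1²) / (1 − r_1²)
r_1² = (-0.212)² = 0.044944
Numerator = -0.57 − 0.0449 = -0.6149; denominator = 1 − 0.0449 = 0.9551
φ_{22} = -0.6149 / 0.9551 = -0.644

-0.644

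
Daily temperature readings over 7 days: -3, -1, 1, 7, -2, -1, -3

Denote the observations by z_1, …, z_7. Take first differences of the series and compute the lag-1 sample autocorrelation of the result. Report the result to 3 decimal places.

First differences Δz: 2, 2, 6, -9, 1, -2
Mean of differences = 0.0000
Numerator Σ(Δz_t−Δz̄)(Δz_{t+1}−Δz̄) = -49.0000
Denominator Σ(Δz_t−Δz̄)² = 130.0000
r_1(Δz) = -49.0000 / 130.0000 = -0.377

-0.377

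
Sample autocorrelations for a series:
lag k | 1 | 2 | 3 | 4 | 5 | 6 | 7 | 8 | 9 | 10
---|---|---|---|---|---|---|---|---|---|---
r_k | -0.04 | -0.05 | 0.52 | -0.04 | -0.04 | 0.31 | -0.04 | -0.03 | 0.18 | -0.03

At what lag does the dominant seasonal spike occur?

The largest autocorrelation is r_3 = 0.52, with weaker echoes at lags 6 (0.31) and 9 (0.18); the remaining lags stay at or below -0.03.
The dominant spike at lag 3 indicates a seasonal period of 3.

3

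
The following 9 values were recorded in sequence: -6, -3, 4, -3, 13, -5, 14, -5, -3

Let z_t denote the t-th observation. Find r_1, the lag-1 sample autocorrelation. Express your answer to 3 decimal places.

-0.501

Mean z̄ = (-6 − 3 + 4 − 3 + 13 − 5 + 14 − 5 − 3)/9 = 0.6667
Numerator Σ_{t=1}^{8}(z_t−z̄)(z_{t+1}−z̄) = -245.4444
Denominator Σ(z_t−z̄)² = 490.0000
r_1 = -245.4444 / 490.0000 = -0.501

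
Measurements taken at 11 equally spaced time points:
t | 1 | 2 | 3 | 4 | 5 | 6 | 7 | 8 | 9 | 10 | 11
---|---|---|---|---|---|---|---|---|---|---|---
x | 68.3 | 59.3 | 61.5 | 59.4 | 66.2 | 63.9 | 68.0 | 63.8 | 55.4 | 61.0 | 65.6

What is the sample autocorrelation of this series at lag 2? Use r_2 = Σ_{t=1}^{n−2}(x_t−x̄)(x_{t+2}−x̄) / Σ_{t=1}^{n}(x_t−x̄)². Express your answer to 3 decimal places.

-0.280

Mean x̄ = (68.3 + 59.3 + 61.5 + 59.4 + 66.2 + 63.9 + 68.0 + 63.8 + 55.4 + 61.0 + 65.6)/11 = 62.9455
Numerator Σ_{t=1}^{9}(x_t−x̄)(x_{t+2}−x̄) = -45.4687
Denominator Σ(x_t−x̄)² = 162.1673
r_2 = -45.4687 / 162.1673 = -0.280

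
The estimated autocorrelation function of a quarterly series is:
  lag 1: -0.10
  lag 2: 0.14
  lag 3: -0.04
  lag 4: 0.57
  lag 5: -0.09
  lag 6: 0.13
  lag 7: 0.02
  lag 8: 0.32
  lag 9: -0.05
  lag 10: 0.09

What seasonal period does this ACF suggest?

4

The largest autocorrelation is r_4 = 0.57, with a weaker echo at lag 8 (0.32); the remaining lags stay at or below 0.14.
The dominant spike at lag 4 indicates a seasonal period of 4.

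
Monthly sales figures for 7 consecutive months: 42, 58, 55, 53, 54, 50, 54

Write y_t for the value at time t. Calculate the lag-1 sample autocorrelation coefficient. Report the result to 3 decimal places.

-0.305

Mean ȳ = (42 + 58 + 55 + 53 + 54 + 50 + 54)/7 = 52.2857
Deviations from mean: -10.2857, 5.7143, 2.7143, 0.7143, 1.7143, -2.2857, 1.7143
Σ(y_t−ȳ)(y_{t+1}−ȳ) = (-58.7755) + (15.5102) + (1.9388) + (1.2245) + (-3.9184) + (-3.9184) = -47.9388
Denominator Σ(y_t−ȳ)² = 157.4286
r_1 = -47.9388 / 157.4286 = -0.305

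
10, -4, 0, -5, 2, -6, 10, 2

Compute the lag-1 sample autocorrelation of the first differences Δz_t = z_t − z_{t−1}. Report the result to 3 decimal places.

-0.618

First differences Δz: -14, 4, -5, 7, -8, 16, -8
Mean of differences = -1.1429
Numerator Σ(Δz_t−Δz̄)(Δz_{t+1}−Δz̄) = -408.3061
Denominator Σ(Δz_t−Δz̄)² = 660.8571
r_1(Δz) = -408.3061 / 660.8571 = -0.618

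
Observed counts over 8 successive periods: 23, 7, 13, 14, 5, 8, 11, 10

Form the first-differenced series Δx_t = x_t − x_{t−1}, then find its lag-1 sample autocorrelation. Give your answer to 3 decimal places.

-0.315

First differences Δx: -16, 6, 1, -9, 3, 3, -1
Mean of differences = -1.8571
Numerator Σ(Δx_t−Δx̄)(Δx_{t+1}−Δx̄) = -116.0204
Denominator Σ(Δx_t−Δx̄)² = 368.8571
r_1(Δx) = -116.0204 / 368.8571 = -0.315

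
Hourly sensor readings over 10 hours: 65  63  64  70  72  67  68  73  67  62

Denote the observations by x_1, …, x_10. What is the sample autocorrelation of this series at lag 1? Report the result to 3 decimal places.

0.250

Mean x̄ = (65 + 63 + 64 + 70 + 72 + 67 + 68 + 73 + 67 + 62)/10 = 67.1000
Numerator Σ_{t=1}^{9}(x_t−x̄)(x_{t+1}−x̄) = 31.1900
Denominator Σ(x_t−x̄)² = 124.9000
r_1 = 31.1900 / 124.9000 = 0.250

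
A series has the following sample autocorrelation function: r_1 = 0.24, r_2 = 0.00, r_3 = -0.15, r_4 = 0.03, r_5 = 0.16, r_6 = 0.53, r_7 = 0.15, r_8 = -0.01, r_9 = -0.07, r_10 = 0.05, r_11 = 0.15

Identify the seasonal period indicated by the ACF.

6

The largest autocorrelation is r_6 = 0.53; the remaining lags stay at or below 0.24. The elevated value at lag 1 (0.24), dropping to 0.00 at lag 2, reflects decaying short-term dependence rather than seasonality.
The dominant spike at lag 6 indicates a seasonal period of 6.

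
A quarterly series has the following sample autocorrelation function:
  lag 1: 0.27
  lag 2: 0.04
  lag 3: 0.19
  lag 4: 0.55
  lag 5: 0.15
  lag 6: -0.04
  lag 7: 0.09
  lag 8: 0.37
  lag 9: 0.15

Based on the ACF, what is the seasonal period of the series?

The largest autocorrelation is r_4 = 0.55, with a weaker echo at lag 8 (0.37); the remaining lags stay at or below 0.27. The elevated value at lag 1 (0.27), dropping to 0.04 at lag 2, reflects decaying short-term dependence rather than seasonality.
The dominant spike at lag 4 indicates a seasonal period of 4.

4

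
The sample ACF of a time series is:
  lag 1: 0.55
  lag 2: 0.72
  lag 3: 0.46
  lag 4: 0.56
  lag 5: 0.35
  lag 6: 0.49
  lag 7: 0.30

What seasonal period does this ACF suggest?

2

The largest autocorrelation is r_2 = 0.72, with a weaker echo at lag 4 (0.56); the remaining lags stay at or below 0.55.
The dominant spike at lag 2 indicates a seasonal period of 2.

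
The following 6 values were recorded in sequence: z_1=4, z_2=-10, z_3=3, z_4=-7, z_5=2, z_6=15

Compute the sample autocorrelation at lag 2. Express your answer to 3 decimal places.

-0.038

Mean z̄ = (4 − 10 + 3 − 7 + 2 + 15)/6 = 1.1667
Numerator Σ_{t=1}^{4}(z_t−z̄)(z_{t+2}−z̄) = -15.0556
Denominator Σ(z_t−z̄)² = 394.8333
r_2 = -15.0556 / 394.8333 = -0.038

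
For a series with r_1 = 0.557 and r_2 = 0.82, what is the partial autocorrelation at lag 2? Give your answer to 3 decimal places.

φ_{22} = (r_2 − r_1²) / (1 − r_1²)
r_1² = (0.557)² = 0.310249
Numerator = 0.82 − 0.3102 = 0.5098; denominator = 1 − 0.3102 = 0.6898
φ_{22} = 0.5098 / 0.6898 = 0.739

0.739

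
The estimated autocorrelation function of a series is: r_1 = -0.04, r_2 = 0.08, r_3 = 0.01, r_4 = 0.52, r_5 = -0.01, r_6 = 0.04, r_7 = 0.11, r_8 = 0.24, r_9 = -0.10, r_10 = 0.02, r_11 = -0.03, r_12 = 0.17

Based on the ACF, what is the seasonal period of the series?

4

The largest autocorrelation is r_4 = 0.52, with weaker echoes at lags 8 (0.24) and 12 (0.17); the remaining lags stay at or below 0.11.
The dominant spike at lag 4 indicates a seasonal period of 4.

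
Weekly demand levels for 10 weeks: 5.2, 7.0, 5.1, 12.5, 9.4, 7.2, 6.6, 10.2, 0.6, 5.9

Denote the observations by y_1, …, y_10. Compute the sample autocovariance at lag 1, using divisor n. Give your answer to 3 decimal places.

-1.149

Mean ȳ = (5.2 + 7.0 + 5.1 + 12.5 + 9.4 + 7.2 + 6.6 + 10.2 + 0.6 + 5.9)/10 = 6.9700
Σ_{t=1}^{9}(y_t−ȳ)(y_{t+1}−ȳ) = -11.4929
γ_1 = -11.4929 / 10 = -1.149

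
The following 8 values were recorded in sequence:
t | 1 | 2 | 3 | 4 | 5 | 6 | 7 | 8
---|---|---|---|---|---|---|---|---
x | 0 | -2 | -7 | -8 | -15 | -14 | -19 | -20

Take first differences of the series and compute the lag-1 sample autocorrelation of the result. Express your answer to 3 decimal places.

-0.854

First differences Δx: -2, -5, -1, -7, 1, -5, -1
Mean of differences = -2.8571
Numerator Σ(Δx_t−Δx̄)(Δx_{t+1}−Δx̄) = -41.7347
Denominator Σ(Δx_t−Δx̄)² = 48.8571
r_1(Δx) = -41.7347 / 48.8571 = -0.854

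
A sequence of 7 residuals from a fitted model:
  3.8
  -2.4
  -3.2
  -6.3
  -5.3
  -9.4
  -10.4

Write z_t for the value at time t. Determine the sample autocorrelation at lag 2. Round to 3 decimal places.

Mean z̄ = (3.8 − 2.4 − 3.2 − 6.3 − 5.3 − 9.4 − 10.4)/7 = -4.7429
Numerator Σ_{t=1}^{5}(z_t−z̄)(z_{t+2}−z̄) = 19.0763
Denominator Σ(z_t−z̄)² = 137.2771
r_2 = 19.0763 / 137.2771 = 0.139

0.139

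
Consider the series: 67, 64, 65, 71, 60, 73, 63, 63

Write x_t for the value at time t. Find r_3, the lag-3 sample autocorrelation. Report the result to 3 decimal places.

Mean x̄ = (67 + 64 + 65 + 71 + 60 + 73 + 63 + 63)/8 = 65.7500
Deviations from mean: 1.2500, -1.7500, -0.7500, 5.2500, -5.7500, 7.2500, -2.7500, -2.7500
Numerator Σ_{t=1}^{5}(x_t−x̄)(x_{t+3}−x̄) = 12.5625
Denominator Σ(x_t−x̄)² = 133.5000
r_3 = 12.5625 / 133.5000 = 0.094

0.094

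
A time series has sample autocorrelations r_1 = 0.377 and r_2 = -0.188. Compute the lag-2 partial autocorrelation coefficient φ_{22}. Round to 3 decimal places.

φ_{22} = (r_2 − r_1²) / (1 − r_1²)
r_1² = (0.377)² = 0.142129
Numerator = -0.188 − 0.1421 = -0.3301; denominator = 1 − 0.1421 = 0.8579
φ_{22} = -0.3301 / 0.8579 = -0.385

-0.385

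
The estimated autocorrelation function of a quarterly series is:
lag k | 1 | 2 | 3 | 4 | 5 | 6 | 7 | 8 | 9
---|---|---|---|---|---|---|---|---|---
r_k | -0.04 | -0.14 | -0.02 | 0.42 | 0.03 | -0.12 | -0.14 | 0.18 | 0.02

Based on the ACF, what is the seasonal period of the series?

4

The largest autocorrelation is r_4 = 0.42, with a weaker echo at lag 8 (0.18); the remaining lags stay at or below 0.03.
The dominant spike at lag 4 indicates a seasonal period of 4.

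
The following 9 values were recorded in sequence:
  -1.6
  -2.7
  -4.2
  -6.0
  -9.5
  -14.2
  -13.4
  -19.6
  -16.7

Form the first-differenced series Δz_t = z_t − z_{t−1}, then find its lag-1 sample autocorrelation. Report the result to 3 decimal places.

First differences Δz: -1.1, -1.5, -1.8, -3.5, -4.7, 0.8, -6.2, 2.9
Mean of differences = -1.8875
Numerator Σ(Δz_t−Δz̄)(Δz_{t+1}−Δz̄) = -35.0614
Denominator Σ(Δz_t−Δz̄)² = 60.0288
r_1(Δz) = -35.0614 / 60.0288 = -0.584

-0.584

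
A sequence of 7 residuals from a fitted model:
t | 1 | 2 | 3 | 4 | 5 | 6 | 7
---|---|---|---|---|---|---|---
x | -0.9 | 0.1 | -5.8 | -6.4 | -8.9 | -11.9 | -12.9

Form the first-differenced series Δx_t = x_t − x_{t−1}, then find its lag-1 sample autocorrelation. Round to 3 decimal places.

-0.646

First differences Δx: 1.0, -5.9, -0.6, -2.5, -3.0, -1.0
Mean of differences = -2.0000
Numerator Σ(Δx_t−Δx̄)(Δx_{t+1}−Δx̄) = -18.3600
Denominator Σ(Δx_t−Δx̄)² = 28.4200
r_1(Δx) = -18.3600 / 28.4200 = -0.646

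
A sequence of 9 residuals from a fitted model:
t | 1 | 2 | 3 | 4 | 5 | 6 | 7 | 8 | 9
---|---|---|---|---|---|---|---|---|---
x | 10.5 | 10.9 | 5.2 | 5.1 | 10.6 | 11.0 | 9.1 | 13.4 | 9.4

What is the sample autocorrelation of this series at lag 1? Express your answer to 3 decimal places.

0.143

Mean x̄ = (10.5 + 10.9 + 5.2 + 5.1 + 10.6 + 11.0 + 9.1 + 13.4 + 9.4)/9 = 9.4667
Numerator Σ_{t=1}^{8}(x_t−x̄)(x_{t+1}−x̄) = 8.5189
Denominator Σ(x_t−x̄)² = 59.6400
r_1 = 8.5189 / 59.6400 = 0.143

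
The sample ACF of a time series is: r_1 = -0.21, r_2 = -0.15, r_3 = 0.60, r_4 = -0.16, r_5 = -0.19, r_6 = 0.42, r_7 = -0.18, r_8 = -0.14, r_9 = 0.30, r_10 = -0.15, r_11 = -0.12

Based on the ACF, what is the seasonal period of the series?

The largest autocorrelation is r_3 = 0.60, with weaker echoes at lags 6 (0.42) and 9 (0.30); the remaining lags stay at or below -0.12.
The dominant spike at lag 3 indicates a seasonal period of 3.

3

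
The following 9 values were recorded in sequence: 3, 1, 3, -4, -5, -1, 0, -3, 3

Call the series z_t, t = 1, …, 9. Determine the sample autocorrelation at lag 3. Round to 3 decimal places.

Mean z̄ = (3 + 1 + 3 − 4 − 5 − 1 + 0 − 3 + 3)/9 = -0.3333
Numerator Σ_{t=1}^{6}(z_t−z̄)(z_{t+3}−z̄) = -11.6667
Denominator Σ(z_t−z̄)² = 78.0000
r_3 = -11.6667 / 78.0000 = -0.150

-0.150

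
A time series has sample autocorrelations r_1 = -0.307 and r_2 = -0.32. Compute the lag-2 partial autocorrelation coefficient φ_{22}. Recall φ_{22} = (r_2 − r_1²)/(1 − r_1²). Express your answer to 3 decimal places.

-0.457

φ_{22} = (r_2 − r_1²) / (1 − r_1²)
r_1² = (-0.307)² = 0.094249
Numerator = -0.32 − 0.0942 = -0.4142; denominator = 1 − 0.0942 = 0.9058
φ_{22} = -0.4142 / 0.9058 = -0.457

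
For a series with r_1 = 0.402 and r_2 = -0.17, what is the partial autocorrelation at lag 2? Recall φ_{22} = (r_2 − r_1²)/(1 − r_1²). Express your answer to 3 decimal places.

-0.396

φ_{22} = (r_2 − r_1²) / (1 − r_1²)
r_1² = (0.402)² = 0.161604
Numerator = -0.17 − 0.1616 = -0.3316; denominator = 1 − 0.1616 = 0.8384
φ_{22} = -0.3316 / 0.8384 = -0.396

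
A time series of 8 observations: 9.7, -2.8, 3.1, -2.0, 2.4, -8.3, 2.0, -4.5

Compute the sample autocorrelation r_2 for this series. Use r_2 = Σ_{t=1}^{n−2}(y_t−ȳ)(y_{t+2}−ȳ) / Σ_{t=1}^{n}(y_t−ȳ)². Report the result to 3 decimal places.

0.474

Mean ȳ = (9.7 − 2.8 + 3.1 − 2.0 + 2.4 − 8.3 + 2.0 − 4.5)/8 = -0.0500
Deviations from mean: 9.7500, -2.7500, 3.1500, -1.9500, 2.4500, -8.2500, 2.0500, -4.4500
Σ(y_t−ȳ)(y_{t+2}−ȳ) = (30.7125) + (5.3625) + (7.7175) + (16.0875) + (5.0225) + (36.7125) = 101.6150
Denominator Σ(y_t−ȳ)² = 214.4200
r_2 = 101.6150 / 214.4200 = 0.474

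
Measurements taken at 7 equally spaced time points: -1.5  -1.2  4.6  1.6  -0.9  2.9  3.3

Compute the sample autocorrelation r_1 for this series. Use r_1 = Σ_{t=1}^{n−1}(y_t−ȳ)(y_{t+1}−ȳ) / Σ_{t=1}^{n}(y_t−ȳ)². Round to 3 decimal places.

-0.033

Mean ȳ = (-1.5 − 1.2 + 4.6 + 1.6 − 0.9 + 2.9 + 3.3)/7 = 1.2571
Deviations from mean: -2.7571, -2.4571, 3.3429, 0.3429, -2.1571, 1.6429, 2.0429
Numerator Σ_{t=1}^{6}(y_t−ȳ)(y_{t+1}−ȳ) = -1.2204
Denominator Σ(y_t−ȳ)² = 36.4571
r_1 = -1.2204 / 36.4571 = -0.033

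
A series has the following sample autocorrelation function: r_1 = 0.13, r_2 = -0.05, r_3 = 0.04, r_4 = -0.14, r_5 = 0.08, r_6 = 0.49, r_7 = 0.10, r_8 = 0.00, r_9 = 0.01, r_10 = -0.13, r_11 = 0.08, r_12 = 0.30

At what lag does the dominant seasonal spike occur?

6

The largest autocorrelation is r_6 = 0.49, with a weaker echo at lag 12 (0.30); the remaining lags stay at or below 0.13.
The dominant spike at lag 6 indicates a seasonal period of 6.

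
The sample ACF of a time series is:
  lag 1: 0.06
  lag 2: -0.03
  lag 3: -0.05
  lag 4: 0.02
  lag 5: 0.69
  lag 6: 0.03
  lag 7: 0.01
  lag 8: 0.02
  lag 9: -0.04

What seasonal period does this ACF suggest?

5

The largest autocorrelation is r_5 = 0.69; the remaining lags stay at or below 0.06.
The dominant spike at lag 5 indicates a seasonal period of 5.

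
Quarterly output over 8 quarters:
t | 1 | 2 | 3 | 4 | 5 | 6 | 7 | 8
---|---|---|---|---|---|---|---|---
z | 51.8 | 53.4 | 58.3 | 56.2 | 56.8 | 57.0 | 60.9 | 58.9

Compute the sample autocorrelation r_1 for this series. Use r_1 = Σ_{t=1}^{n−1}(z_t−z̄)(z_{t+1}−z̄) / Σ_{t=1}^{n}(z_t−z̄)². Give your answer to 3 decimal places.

Mean z̄ = (51.8 + 53.4 + 58.3 + 56.2 + 56.8 + 57.0 + 60.9 + 58.9)/8 = 56.6625
Σ(z_t−z̄)(z_{t+1}−z̄) = (15.8639) + (-5.3423) + (-0.7573) + (-0.0636) + (0.0464) + (1.4302) + (9.4814) = 20.6586
Denominator Σ(z_t−z̄)² = 60.2788
r_1 = 20.6586 / 60.2788 = 0.343

0.343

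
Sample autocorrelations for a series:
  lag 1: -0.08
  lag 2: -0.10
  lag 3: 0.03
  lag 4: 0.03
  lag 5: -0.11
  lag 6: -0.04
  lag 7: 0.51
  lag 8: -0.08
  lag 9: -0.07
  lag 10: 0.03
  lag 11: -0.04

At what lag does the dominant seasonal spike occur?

7

The largest autocorrelation is r_7 = 0.51; the remaining lags stay at or below 0.03.
The dominant spike at lag 7 indicates a seasonal period of 7.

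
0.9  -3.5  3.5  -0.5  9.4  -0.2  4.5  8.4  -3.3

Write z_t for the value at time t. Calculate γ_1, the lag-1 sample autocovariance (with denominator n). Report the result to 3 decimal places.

-7.242

Mean z̄ = (0.9 − 3.5 + 3.5 − 0.5 + 9.4 − 0.2 + 4.5 + 8.4 − 3.3)/9 = 2.1333
Σ_{t=1}^{8}(z_t−z̄)(z_{t+1}−z̄) = -65.1811
γ_1 = -65.1811 / 9 = -7.242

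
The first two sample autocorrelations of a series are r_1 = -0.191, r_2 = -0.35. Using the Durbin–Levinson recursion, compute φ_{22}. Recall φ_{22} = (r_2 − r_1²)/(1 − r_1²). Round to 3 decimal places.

-0.401

φ_{22} = (r_2 − r_1²) / (1 − r_1²)
r_1² = (-0.191)² = 0.036481
Numerator = -0.35 − 0.0365 = -0.3865; denominator = 1 − 0.0365 = 0.9635
φ_{22} = -0.3865 / 0.9635 = -0.401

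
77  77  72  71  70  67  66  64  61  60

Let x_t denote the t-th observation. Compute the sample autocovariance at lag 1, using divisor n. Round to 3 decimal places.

Mean x̄ = (77 + 77 + 72 + 71 + 70 + 67 + 66 + 64 + 61 + 60)/10 = 68.5000
Σ_{t=1}^{9}(x_t−x̄)(x_{t+1}−x̄) = 224.7500
γ_1 = 224.7500 / 10 = 22.475

22.475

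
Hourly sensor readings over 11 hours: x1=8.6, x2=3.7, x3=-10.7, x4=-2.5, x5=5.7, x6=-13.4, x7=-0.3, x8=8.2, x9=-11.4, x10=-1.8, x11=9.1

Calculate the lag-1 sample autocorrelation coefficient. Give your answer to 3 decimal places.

-0.241

Mean x̄ = (8.6 + 3.7 − 10.7 − 2.5 + 5.7 − 13.4 − 0.3 + 8.2 − 11.4 − 1.8 + 9.1)/11 = -0.4364
Numerator Σ_{t=1}^{10}(x_t−x̄)(x_{t+1}−x̄) = -169.4386
Denominator Σ(x_t−x̄)² = 701.6855
r_1 = -169.4386 / 701.6855 = -0.241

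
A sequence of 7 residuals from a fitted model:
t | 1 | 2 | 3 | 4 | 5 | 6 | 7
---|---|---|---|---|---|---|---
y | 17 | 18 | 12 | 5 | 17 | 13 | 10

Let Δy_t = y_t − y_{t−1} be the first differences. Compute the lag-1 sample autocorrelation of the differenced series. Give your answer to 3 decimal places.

First differences Δy: 1, -6, -7, 12, -4, -3
Mean of differences = -1.1667
Numerator Σ(Δy_t−Δȳ)(Δy_{t+1}−Δȳ) = -91.1944
Denominator Σ(Δy_t−Δȳ)² = 246.8333
r_1(Δy) = -91.1944 / 246.8333 = -0.369

-0.369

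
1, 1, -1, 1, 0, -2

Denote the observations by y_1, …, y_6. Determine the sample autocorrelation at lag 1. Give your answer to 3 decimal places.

-0.125

Mean ȳ = (1 + 1 − 1 + 1 + 0 − 2)/6 = 0.0000
Numerator Σ_{t=1}^{5}(y_t−ȳ)(y_{t+1}−ȳ) = -1.0000
Denominator Σ(y_t−ȳ)² = 8.0000
r_1 = -1.0000 / 8.0000 = -0.125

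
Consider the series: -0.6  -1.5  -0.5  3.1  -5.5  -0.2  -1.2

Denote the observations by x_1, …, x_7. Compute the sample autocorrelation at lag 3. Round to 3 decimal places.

0.081

Mean x̄ = (-0.6 − 1.5 − 0.5 + 3.1 − 5.5 − 0.2 − 1.2)/7 = -0.9143
Deviations from mean: 0.3143, -0.5857, 0.4143, 4.0143, -4.5857, 0.7143, -0.2857
Σ(x_t−x̄)(x_{t+3}−x̄) = (1.2616) + (2.6859) + (0.2959) + (-1.1469) = 3.0965
Denominator Σ(x_t−x̄)² = 38.3486
r_3 = 3.0965 / 38.3486 = 0.081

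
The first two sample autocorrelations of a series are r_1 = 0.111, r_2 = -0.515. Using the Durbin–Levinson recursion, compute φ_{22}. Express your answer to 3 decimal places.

-0.534

φ_{22} = (r_2 − r_1²) / (1 − r_1²)
r_1² = (0.111)² = 0.012321
Numerator = -0.515 − 0.0123 = -0.5273; denominator = 1 − 0.0123 = 0.9877
φ_{22} = -0.5273 / 0.9877 = -0.534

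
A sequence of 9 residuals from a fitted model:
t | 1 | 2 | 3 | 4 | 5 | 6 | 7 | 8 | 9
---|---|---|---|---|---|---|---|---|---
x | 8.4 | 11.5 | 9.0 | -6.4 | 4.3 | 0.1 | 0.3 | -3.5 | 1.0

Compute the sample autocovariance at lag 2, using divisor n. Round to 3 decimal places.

Mean x̄ = (8.4 + 11.5 + 9.0 − 6.4 + 4.3 + 0.1 + 0.3 − 3.5 + 1.0)/9 = 2.7444
Σ_{t=1}^{7}(x_t−x̄)(x_{t+2}−x̄) = 6.2016
γ_2 = 6.2016 / 9 = 0.689

0.689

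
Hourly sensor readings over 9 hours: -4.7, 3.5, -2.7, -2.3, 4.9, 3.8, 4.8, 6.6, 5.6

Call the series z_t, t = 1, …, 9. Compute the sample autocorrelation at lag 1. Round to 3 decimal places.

0.209

Mean z̄ = (-4.7 + 3.5 − 2.7 − 2.3 + 4.9 + 3.8 + 4.8 + 6.6 + 5.6)/9 = 2.1667
Numerator Σ_{t=1}^{8}(z_t−z̄)(z_{t+1}−z̄) = 29.5456
Denominator Σ(z_t−z̄)² = 141.0800
r_1 = 29.5456 / 141.0800 = 0.209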